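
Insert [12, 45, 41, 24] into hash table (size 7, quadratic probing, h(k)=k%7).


Insertions: 12->slot 5; 45->slot 3; 41->slot 6; 24->slot 4
Table: [None, None, None, 45, 24, 12, 41]


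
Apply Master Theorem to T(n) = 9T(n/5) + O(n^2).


a=9, b=5, c=2. log_5(9)=1.365 < c=2. Case 3: O(n^c) = O(n^2)
Complexity: O(n^2)


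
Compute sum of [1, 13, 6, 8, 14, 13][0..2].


Prefix sums: [0, 1, 14, 20, 28, 42, 55]
Sum[0..2] = prefix[3] - prefix[0] = 20 - 0 = 20


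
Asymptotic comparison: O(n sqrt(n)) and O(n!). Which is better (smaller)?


n^1.5 grows slower than factorial
O(n sqrt(n)) is asymptotically smaller; O(n!) grows faster


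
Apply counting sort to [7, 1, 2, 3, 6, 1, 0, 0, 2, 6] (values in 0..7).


Count array: [2, 2, 2, 1, 0, 0, 2, 1]
Reconstruct: [0, 0, 1, 1, 2, 2, 3, 6, 6, 7]


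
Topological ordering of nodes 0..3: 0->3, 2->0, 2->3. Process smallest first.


Kahn's algorithm, process smallest node first
Order: [1, 2, 0, 3]


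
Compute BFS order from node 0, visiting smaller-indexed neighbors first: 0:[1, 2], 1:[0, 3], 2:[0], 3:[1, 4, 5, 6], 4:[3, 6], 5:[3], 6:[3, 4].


BFS queue: start with [0]
Visit order: [0, 1, 2, 3, 4, 5, 6]


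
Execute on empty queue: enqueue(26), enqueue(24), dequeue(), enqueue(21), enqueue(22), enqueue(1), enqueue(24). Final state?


enqueue(26) -> [26]
enqueue(24) -> [26, 24]
dequeue() returns 26 -> [24]
enqueue(21) -> [24, 21]
enqueue(22) -> [24, 21, 22]
enqueue(1) -> [24, 21, 22, 1]
enqueue(24) -> [24, 21, 22, 1, 24]
Final queue (front to back): [24, 21, 22, 1, 24]


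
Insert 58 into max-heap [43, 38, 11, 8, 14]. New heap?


Append 58: [43, 38, 11, 8, 14, 58]
Bubble up: swap idx 5(58) with idx 2(11); swap idx 2(58) with idx 0(43)
Result: [58, 38, 43, 8, 14, 11]


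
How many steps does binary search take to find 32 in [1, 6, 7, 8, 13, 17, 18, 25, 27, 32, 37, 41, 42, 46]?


Search for 32:
[0,13] mid=6 arr[6]=18
[7,13] mid=10 arr[10]=37
[7,9] mid=8 arr[8]=27
[9,9] mid=9 arr[9]=32
Total: 4 comparisons


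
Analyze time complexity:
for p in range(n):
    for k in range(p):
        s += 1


Per nesting level: O(n) * O(n) [triangular over p] = O(n^2)
Complexity: O(n^2)


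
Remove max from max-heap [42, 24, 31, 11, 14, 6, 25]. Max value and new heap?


Max = 42
Replace root with last, heapify down
Resulting heap: [31, 24, 25, 11, 14, 6]


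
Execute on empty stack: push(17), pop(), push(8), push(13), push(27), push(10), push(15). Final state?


push(17) -> [17]
pop() returns 17 -> []
push(8) -> [8]
push(13) -> [8, 13]
push(27) -> [8, 13, 27]
push(10) -> [8, 13, 27, 10]
push(15) -> [8, 13, 27, 10, 15]
Final stack (bottom to top): [8, 13, 27, 10, 15]


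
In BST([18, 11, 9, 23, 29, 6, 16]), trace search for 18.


BST root = 18
Search for 18: compare at each node
Path: [18]


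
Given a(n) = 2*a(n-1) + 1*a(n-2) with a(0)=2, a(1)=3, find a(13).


Build bottom-up:
...a(11)=21979, a(12)=53062, a(13)=2*53062+1*21979=128103


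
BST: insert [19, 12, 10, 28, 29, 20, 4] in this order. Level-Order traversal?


Root = 19; build tree by BST insertion.
Level-Order traversal: [19, 12, 28, 10, 20, 29, 4]


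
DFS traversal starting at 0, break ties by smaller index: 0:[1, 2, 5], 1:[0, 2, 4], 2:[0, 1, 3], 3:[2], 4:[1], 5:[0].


DFS stack-based: start with [0]
Visit order: [0, 1, 2, 3, 4, 5]


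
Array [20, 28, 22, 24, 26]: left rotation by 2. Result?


Left rotate by 2: [22, 24, 26, 20, 28]


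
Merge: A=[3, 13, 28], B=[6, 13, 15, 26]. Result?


Compare heads, take smaller each step.
Merged: [3, 6, 13, 13, 15, 26, 28]


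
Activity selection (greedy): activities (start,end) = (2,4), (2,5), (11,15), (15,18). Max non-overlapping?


Greedy: pick earliest-ending, then skip overlaps.
Selected (3 activities): [(2, 4), (11, 15), (15, 18)]


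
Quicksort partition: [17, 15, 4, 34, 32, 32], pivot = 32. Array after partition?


Elements <= 32 go left of pivot.
Result: [17, 15, 4, 32, 32, 34], pivot at index 4


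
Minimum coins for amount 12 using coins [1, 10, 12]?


dp[0]=0; dp[i]=1+min(dp[i-c] for c in coins)
...dp[7]=7, dp[8]=8, dp[9]=9, dp[10]=1, dp[11]=2, dp[12]=1
Minimum coins for 12 = 1


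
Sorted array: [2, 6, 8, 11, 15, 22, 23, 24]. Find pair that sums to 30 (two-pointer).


Two pointers: lo=0, hi=7
Found pair: (6, 24) summing to 30


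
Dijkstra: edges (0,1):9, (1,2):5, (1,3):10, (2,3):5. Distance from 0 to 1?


Dijkstra from 0:
Distances: {0: 0, 1: 9, 2: 14, 3: 19}
Shortest distance to 1 = 9, path = [0, 1]


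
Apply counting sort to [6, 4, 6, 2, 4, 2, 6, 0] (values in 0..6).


Count array: [1, 0, 2, 0, 2, 0, 3]
Reconstruct: [0, 2, 2, 4, 4, 6, 6, 6]


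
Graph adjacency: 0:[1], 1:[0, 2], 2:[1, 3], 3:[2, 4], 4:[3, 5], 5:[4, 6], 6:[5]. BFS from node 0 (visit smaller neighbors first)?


BFS queue: start with [0]
Visit order: [0, 1, 2, 3, 4, 5, 6]


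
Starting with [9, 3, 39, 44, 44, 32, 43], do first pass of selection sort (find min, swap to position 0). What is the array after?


After one pass: [3, 9, 39, 44, 44, 32, 43]


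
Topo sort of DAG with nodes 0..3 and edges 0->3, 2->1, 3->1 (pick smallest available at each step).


Kahn's algorithm, process smallest node first
Order: [0, 2, 3, 1]


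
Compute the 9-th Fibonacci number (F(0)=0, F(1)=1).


F(n)=F(n-1)+F(n-2)
...F(7)=13, F(8)=21, F(9)=34


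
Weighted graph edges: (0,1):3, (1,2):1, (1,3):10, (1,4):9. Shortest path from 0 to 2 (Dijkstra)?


Dijkstra from 0:
Distances: {0: 0, 1: 3, 2: 4, 3: 13, 4: 12}
Shortest distance to 2 = 4, path = [0, 1, 2]


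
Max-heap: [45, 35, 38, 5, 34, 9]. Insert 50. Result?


Append 50: [45, 35, 38, 5, 34, 9, 50]
Bubble up: swap idx 6(50) with idx 2(38); swap idx 2(50) with idx 0(45)
Result: [50, 35, 45, 5, 34, 9, 38]


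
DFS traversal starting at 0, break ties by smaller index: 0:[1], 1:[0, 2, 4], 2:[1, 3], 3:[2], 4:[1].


DFS stack-based: start with [0]
Visit order: [0, 1, 2, 3, 4]


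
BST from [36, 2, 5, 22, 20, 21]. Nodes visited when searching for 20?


BST root = 36
Search for 20: compare at each node
Path: [36, 2, 5, 22, 20]


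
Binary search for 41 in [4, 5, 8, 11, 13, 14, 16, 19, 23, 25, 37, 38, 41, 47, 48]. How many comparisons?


Search for 41:
[0,14] mid=7 arr[7]=19
[8,14] mid=11 arr[11]=38
[12,14] mid=13 arr[13]=47
[12,12] mid=12 arr[12]=41
Total: 4 comparisons


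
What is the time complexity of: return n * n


Analysis: constant-time operation, no loop
Complexity: O(1)


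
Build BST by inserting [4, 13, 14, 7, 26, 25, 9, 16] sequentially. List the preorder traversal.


Root = 4; build tree by BST insertion.
Preorder traversal: [4, 13, 7, 9, 14, 26, 25, 16]


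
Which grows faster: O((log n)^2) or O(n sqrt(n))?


polylogarithmic grows slower than n^1.5
O((log n)^2) is asymptotically smaller; O(n sqrt(n)) grows faster


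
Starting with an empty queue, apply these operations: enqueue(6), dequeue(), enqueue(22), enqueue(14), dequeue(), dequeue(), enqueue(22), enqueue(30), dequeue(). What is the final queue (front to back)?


enqueue(6) -> [6]
dequeue() returns 6 -> []
enqueue(22) -> [22]
enqueue(14) -> [22, 14]
dequeue() returns 22 -> [14]
dequeue() returns 14 -> []
enqueue(22) -> [22]
enqueue(30) -> [22, 30]
dequeue() returns 22 -> [30]
Final queue (front to back): [30]


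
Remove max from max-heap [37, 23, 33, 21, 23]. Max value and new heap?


Max = 37
Replace root with last, heapify down
Resulting heap: [33, 23, 23, 21]


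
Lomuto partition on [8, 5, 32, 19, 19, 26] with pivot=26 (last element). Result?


Elements <= 26 go left of pivot.
Result: [8, 5, 19, 19, 26, 32], pivot at index 4


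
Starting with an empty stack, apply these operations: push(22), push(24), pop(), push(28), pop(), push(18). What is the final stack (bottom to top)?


push(22) -> [22]
push(24) -> [22, 24]
pop() returns 24 -> [22]
push(28) -> [22, 28]
pop() returns 28 -> [22]
push(18) -> [22, 18]
Final stack (bottom to top): [22, 18]


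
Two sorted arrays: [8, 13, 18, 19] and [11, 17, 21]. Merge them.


Compare heads, take smaller each step.
Merged: [8, 11, 13, 17, 18, 19, 21]


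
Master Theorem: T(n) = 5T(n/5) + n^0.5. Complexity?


a=5, b=5, c=0.5. log_5(5)=1 > c=0.5. Case 1: O(n^log_b(a)) = O(n)
Complexity: O(n)


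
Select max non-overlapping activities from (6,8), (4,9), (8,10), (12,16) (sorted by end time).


Greedy: pick earliest-ending, then skip overlaps.
Selected (3 activities): [(6, 8), (8, 10), (12, 16)]


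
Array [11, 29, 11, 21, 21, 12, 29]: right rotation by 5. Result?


Right rotate by 5: [11, 21, 21, 12, 29, 11, 29]


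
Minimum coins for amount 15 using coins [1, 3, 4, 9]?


dp[0]=0; dp[i]=1+min(dp[i-c] for c in coins)
...dp[10]=2, dp[11]=3, dp[12]=2, dp[13]=2, dp[14]=3, dp[15]=3
Minimum coins for 15 = 3


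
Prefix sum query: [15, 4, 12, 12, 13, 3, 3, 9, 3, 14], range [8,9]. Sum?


Prefix sums: [0, 15, 19, 31, 43, 56, 59, 62, 71, 74, 88]
Sum[8..9] = prefix[10] - prefix[8] = 88 - 71 = 17


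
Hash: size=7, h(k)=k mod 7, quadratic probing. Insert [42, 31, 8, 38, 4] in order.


Insertions: 42->slot 0; 31->slot 3; 8->slot 1; 38->slot 4; 4->slot 5
Table: [42, 8, None, 31, 38, 4, None]


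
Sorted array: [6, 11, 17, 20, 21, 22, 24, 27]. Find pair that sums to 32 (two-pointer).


Two pointers: lo=0, hi=7
Found pair: (11, 21) summing to 32


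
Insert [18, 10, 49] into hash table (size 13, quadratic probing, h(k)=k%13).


Insertions: 18->slot 5; 10->slot 10; 49->slot 11
Table: [None, None, None, None, None, 18, None, None, None, None, 10, 49, None]


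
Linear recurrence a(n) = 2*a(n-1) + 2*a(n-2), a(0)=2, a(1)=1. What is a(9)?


Build bottom-up:
...a(7)=808, a(8)=2208, a(9)=2*2208+2*808=6032


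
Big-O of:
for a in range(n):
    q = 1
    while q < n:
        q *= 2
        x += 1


Per nesting level: O(n) * O(log n) = O(n log n)
Complexity: O(n log n)


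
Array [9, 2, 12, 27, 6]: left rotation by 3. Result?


Left rotate by 3: [27, 6, 9, 2, 12]


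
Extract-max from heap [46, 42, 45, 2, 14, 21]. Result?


Max = 46
Replace root with last, heapify down
Resulting heap: [45, 42, 21, 2, 14]


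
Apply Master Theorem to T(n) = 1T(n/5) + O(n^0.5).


a=1, b=5, c=0.5. log_5(1)=0 < c=0.5. Case 3: O(n^c) = O(sqrt(n))
Complexity: O(sqrt(n))


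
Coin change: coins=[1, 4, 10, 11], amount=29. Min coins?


dp[0]=0; dp[i]=1+min(dp[i-c] for c in coins)
...dp[24]=3, dp[25]=3, dp[26]=3, dp[27]=4, dp[28]=4, dp[29]=4
Minimum coins for 29 = 4


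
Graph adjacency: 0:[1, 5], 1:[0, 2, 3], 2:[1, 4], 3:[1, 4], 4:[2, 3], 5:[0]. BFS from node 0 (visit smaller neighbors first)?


BFS queue: start with [0]
Visit order: [0, 1, 5, 2, 3, 4]


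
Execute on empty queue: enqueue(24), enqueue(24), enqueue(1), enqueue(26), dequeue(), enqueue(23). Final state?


enqueue(24) -> [24]
enqueue(24) -> [24, 24]
enqueue(1) -> [24, 24, 1]
enqueue(26) -> [24, 24, 1, 26]
dequeue() returns 24 -> [24, 1, 26]
enqueue(23) -> [24, 1, 26, 23]
Final queue (front to back): [24, 1, 26, 23]


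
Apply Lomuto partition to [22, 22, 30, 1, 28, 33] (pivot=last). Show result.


Elements <= 33 go left of pivot.
Result: [22, 22, 30, 1, 28, 33], pivot at index 5


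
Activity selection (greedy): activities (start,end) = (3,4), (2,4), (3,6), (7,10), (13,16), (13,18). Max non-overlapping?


Greedy: pick earliest-ending, then skip overlaps.
Selected (3 activities): [(3, 4), (7, 10), (13, 16)]


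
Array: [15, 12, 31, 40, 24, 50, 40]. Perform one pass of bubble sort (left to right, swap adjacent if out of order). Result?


After one pass: [12, 15, 31, 24, 40, 40, 50]


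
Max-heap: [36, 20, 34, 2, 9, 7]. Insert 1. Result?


Append 1: [36, 20, 34, 2, 9, 7, 1]
Bubble up: no swaps needed
Result: [36, 20, 34, 2, 9, 7, 1]


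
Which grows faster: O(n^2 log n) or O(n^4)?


n^2 log n grows slower than quartic
O(n^2 log n) is asymptotically smaller; O(n^4) grows faster


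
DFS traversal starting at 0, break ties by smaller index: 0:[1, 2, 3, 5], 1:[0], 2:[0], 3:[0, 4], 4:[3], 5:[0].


DFS stack-based: start with [0]
Visit order: [0, 1, 2, 3, 4, 5]


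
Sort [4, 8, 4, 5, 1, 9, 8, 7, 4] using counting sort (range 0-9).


Count array: [0, 1, 0, 0, 3, 1, 0, 1, 2, 1]
Reconstruct: [1, 4, 4, 4, 5, 7, 8, 8, 9]


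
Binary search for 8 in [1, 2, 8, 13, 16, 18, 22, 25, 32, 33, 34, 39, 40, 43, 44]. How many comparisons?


Search for 8:
[0,14] mid=7 arr[7]=25
[0,6] mid=3 arr[3]=13
[0,2] mid=1 arr[1]=2
[2,2] mid=2 arr[2]=8
Total: 4 comparisons


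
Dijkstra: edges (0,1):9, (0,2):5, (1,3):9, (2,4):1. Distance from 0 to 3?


Dijkstra from 0:
Distances: {0: 0, 1: 9, 2: 5, 3: 18, 4: 6}
Shortest distance to 3 = 18, path = [0, 1, 3]


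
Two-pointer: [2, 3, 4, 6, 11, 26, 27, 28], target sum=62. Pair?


Two pointers: lo=0, hi=7
No pair sums to 62


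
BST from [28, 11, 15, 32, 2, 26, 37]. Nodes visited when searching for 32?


BST root = 28
Search for 32: compare at each node
Path: [28, 32]


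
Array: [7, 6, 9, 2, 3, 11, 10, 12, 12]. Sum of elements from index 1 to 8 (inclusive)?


Prefix sums: [0, 7, 13, 22, 24, 27, 38, 48, 60, 72]
Sum[1..8] = prefix[9] - prefix[1] = 72 - 7 = 65


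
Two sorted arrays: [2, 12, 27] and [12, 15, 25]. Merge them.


Compare heads, take smaller each step.
Merged: [2, 12, 12, 15, 25, 27]


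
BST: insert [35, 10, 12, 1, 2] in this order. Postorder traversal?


Root = 35; build tree by BST insertion.
Postorder traversal: [2, 1, 12, 10, 35]


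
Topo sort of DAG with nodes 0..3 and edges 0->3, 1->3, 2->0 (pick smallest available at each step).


Kahn's algorithm, process smallest node first
Order: [1, 2, 0, 3]


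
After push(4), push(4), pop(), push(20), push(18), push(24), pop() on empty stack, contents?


push(4) -> [4]
push(4) -> [4, 4]
pop() returns 4 -> [4]
push(20) -> [4, 20]
push(18) -> [4, 20, 18]
push(24) -> [4, 20, 18, 24]
pop() returns 24 -> [4, 20, 18]
Final stack (bottom to top): [4, 20, 18]


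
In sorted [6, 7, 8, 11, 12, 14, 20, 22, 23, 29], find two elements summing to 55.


Two pointers: lo=0, hi=9
No pair sums to 55


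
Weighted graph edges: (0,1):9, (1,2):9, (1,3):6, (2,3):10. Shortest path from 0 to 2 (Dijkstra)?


Dijkstra from 0:
Distances: {0: 0, 1: 9, 2: 18, 3: 15}
Shortest distance to 2 = 18, path = [0, 1, 2]


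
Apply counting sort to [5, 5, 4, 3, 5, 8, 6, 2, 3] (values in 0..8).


Count array: [0, 0, 1, 2, 1, 3, 1, 0, 1]
Reconstruct: [2, 3, 3, 4, 5, 5, 5, 6, 8]


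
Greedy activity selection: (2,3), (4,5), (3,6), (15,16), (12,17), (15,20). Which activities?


Greedy: pick earliest-ending, then skip overlaps.
Selected (3 activities): [(2, 3), (4, 5), (15, 16)]


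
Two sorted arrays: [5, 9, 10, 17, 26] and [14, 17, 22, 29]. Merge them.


Compare heads, take smaller each step.
Merged: [5, 9, 10, 14, 17, 17, 22, 26, 29]


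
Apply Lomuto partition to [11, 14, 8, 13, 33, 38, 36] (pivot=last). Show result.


Elements <= 36 go left of pivot.
Result: [11, 14, 8, 13, 33, 36, 38], pivot at index 5


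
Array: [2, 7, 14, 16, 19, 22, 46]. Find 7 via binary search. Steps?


Search for 7:
[0,6] mid=3 arr[3]=16
[0,2] mid=1 arr[1]=7
Total: 2 comparisons


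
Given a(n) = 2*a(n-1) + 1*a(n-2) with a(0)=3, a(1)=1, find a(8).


Build bottom-up:
...a(6)=157, a(7)=379, a(8)=2*379+1*157=915


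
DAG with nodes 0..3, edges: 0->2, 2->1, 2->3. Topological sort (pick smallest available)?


Kahn's algorithm, process smallest node first
Order: [0, 2, 1, 3]


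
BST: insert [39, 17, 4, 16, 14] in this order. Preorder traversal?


Root = 39; build tree by BST insertion.
Preorder traversal: [39, 17, 4, 16, 14]


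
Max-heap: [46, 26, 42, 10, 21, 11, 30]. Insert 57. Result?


Append 57: [46, 26, 42, 10, 21, 11, 30, 57]
Bubble up: swap idx 7(57) with idx 3(10); swap idx 3(57) with idx 1(26); swap idx 1(57) with idx 0(46)
Result: [57, 46, 42, 26, 21, 11, 30, 10]


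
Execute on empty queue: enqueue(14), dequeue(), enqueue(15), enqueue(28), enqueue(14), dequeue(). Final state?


enqueue(14) -> [14]
dequeue() returns 14 -> []
enqueue(15) -> [15]
enqueue(28) -> [15, 28]
enqueue(14) -> [15, 28, 14]
dequeue() returns 15 -> [28, 14]
Final queue (front to back): [28, 14]


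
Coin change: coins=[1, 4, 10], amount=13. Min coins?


dp[0]=0; dp[i]=1+min(dp[i-c] for c in coins)
...dp[8]=2, dp[9]=3, dp[10]=1, dp[11]=2, dp[12]=3, dp[13]=4
Minimum coins for 13 = 4


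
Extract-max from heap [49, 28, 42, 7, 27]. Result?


Max = 49
Replace root with last, heapify down
Resulting heap: [42, 28, 27, 7]


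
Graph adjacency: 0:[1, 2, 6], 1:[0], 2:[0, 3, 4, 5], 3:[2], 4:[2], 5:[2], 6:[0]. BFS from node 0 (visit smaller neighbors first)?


BFS queue: start with [0]
Visit order: [0, 1, 2, 6, 3, 4, 5]


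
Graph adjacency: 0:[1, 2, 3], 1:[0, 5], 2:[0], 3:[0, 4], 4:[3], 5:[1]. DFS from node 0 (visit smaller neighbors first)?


DFS stack-based: start with [0]
Visit order: [0, 1, 5, 2, 3, 4]


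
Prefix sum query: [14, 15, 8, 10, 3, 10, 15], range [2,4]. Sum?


Prefix sums: [0, 14, 29, 37, 47, 50, 60, 75]
Sum[2..4] = prefix[5] - prefix[2] = 50 - 29 = 21


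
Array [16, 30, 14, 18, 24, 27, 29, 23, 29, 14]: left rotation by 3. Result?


Left rotate by 3: [18, 24, 27, 29, 23, 29, 14, 16, 30, 14]


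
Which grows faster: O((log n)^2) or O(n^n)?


polylogarithmic grows slower than n^n
O((log n)^2) is asymptotically smaller; O(n^n) grows faster


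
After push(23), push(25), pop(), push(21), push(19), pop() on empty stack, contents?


push(23) -> [23]
push(25) -> [23, 25]
pop() returns 25 -> [23]
push(21) -> [23, 21]
push(19) -> [23, 21, 19]
pop() returns 19 -> [23, 21]
Final stack (bottom to top): [23, 21]


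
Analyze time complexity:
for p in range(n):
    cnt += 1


Per nesting level: O(n) = O(n)
Complexity: O(n)


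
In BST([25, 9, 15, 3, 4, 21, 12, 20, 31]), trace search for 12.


BST root = 25
Search for 12: compare at each node
Path: [25, 9, 15, 12]


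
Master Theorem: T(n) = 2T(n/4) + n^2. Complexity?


a=2, b=4, c=2. log_4(2)=0.5 < c=2. Case 3: O(n^c) = O(n^2)
Complexity: O(n^2)


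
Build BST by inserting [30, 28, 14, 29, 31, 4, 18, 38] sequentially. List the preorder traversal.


Root = 30; build tree by BST insertion.
Preorder traversal: [30, 28, 14, 4, 18, 29, 31, 38]


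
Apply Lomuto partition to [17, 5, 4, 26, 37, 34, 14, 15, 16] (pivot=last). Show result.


Elements <= 16 go left of pivot.
Result: [5, 4, 14, 15, 16, 34, 17, 26, 37], pivot at index 4


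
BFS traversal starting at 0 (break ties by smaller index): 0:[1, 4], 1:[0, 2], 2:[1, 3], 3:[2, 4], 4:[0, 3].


BFS queue: start with [0]
Visit order: [0, 1, 4, 2, 3]


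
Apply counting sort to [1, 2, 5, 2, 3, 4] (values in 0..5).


Count array: [0, 1, 2, 1, 1, 1]
Reconstruct: [1, 2, 2, 3, 4, 5]


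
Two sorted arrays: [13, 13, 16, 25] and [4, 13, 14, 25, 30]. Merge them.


Compare heads, take smaller each step.
Merged: [4, 13, 13, 13, 14, 16, 25, 25, 30]


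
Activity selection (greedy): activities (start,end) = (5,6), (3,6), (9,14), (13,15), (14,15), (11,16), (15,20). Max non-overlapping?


Greedy: pick earliest-ending, then skip overlaps.
Selected (4 activities): [(5, 6), (9, 14), (14, 15), (15, 20)]


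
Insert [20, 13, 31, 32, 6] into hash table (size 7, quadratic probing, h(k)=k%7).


Insertions: 20->slot 6; 13->slot 0; 31->slot 3; 32->slot 4; 6->slot 1
Table: [13, 6, None, 31, 32, None, 20]


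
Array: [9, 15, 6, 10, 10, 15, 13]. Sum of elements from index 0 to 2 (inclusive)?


Prefix sums: [0, 9, 24, 30, 40, 50, 65, 78]
Sum[0..2] = prefix[3] - prefix[0] = 30 - 0 = 30


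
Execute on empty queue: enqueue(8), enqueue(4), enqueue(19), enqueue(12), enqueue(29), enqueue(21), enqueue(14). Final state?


enqueue(8) -> [8]
enqueue(4) -> [8, 4]
enqueue(19) -> [8, 4, 19]
enqueue(12) -> [8, 4, 19, 12]
enqueue(29) -> [8, 4, 19, 12, 29]
enqueue(21) -> [8, 4, 19, 12, 29, 21]
enqueue(14) -> [8, 4, 19, 12, 29, 21, 14]
Final queue (front to back): [8, 4, 19, 12, 29, 21, 14]


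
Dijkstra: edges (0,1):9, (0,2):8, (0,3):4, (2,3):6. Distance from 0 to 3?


Dijkstra from 0:
Distances: {0: 0, 1: 9, 2: 8, 3: 4}
Shortest distance to 3 = 4, path = [0, 3]


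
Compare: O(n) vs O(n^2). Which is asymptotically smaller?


linear grows slower than quadratic
O(n) is asymptotically smaller; O(n^2) grows faster


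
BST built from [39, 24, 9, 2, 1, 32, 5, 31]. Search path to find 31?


BST root = 39
Search for 31: compare at each node
Path: [39, 24, 32, 31]


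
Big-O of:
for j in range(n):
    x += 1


Per nesting level: O(n) = O(n)
Complexity: O(n)


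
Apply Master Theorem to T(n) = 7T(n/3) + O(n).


a=7, b=3, c=1. log_3(7)=1.771 > c=1. Case 1: O(n^log_b(a)) = O(n^1.771)
Complexity: O(n^1.771)


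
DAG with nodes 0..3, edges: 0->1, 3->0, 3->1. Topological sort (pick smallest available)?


Kahn's algorithm, process smallest node first
Order: [2, 3, 0, 1]


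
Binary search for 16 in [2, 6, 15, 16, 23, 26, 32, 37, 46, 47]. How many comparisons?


Search for 16:
[0,9] mid=4 arr[4]=23
[0,3] mid=1 arr[1]=6
[2,3] mid=2 arr[2]=15
[3,3] mid=3 arr[3]=16
Total: 4 comparisons


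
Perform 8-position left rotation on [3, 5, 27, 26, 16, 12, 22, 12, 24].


Left rotate by 8: [24, 3, 5, 27, 26, 16, 12, 22, 12]


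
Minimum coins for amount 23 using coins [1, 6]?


dp[0]=0; dp[i]=1+min(dp[i-c] for c in coins)
...dp[18]=3, dp[19]=4, dp[20]=5, dp[21]=6, dp[22]=7, dp[23]=8
Minimum coins for 23 = 8


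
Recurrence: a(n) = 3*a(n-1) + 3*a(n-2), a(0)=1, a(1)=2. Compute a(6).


Build bottom-up:
...a(4)=126, a(5)=477, a(6)=3*477+3*126=1809


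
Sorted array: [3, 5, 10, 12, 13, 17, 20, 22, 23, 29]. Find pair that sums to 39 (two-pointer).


Two pointers: lo=0, hi=9
Found pair: (10, 29) summing to 39


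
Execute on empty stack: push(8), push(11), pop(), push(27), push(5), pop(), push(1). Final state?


push(8) -> [8]
push(11) -> [8, 11]
pop() returns 11 -> [8]
push(27) -> [8, 27]
push(5) -> [8, 27, 5]
pop() returns 5 -> [8, 27]
push(1) -> [8, 27, 1]
Final stack (bottom to top): [8, 27, 1]


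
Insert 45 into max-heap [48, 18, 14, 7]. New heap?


Append 45: [48, 18, 14, 7, 45]
Bubble up: swap idx 4(45) with idx 1(18)
Result: [48, 45, 14, 7, 18]


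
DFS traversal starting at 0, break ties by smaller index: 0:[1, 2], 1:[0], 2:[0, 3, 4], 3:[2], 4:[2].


DFS stack-based: start with [0]
Visit order: [0, 1, 2, 3, 4]


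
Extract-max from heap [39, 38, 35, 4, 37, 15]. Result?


Max = 39
Replace root with last, heapify down
Resulting heap: [38, 37, 35, 4, 15]


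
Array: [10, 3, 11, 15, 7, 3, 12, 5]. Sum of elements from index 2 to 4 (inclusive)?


Prefix sums: [0, 10, 13, 24, 39, 46, 49, 61, 66]
Sum[2..4] = prefix[5] - prefix[2] = 46 - 13 = 33


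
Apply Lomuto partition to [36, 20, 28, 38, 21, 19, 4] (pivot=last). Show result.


Elements <= 4 go left of pivot.
Result: [4, 20, 28, 38, 21, 19, 36], pivot at index 0


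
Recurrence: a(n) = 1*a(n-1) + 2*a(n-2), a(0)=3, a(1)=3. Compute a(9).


Build bottom-up:
...a(7)=255, a(8)=513, a(9)=1*513+2*255=1023


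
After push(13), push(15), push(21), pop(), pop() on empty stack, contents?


push(13) -> [13]
push(15) -> [13, 15]
push(21) -> [13, 15, 21]
pop() returns 21 -> [13, 15]
pop() returns 15 -> [13]
Final stack (bottom to top): [13]


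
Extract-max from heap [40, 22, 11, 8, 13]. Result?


Max = 40
Replace root with last, heapify down
Resulting heap: [22, 13, 11, 8]


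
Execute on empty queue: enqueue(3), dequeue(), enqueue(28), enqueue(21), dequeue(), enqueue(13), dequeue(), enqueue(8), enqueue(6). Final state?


enqueue(3) -> [3]
dequeue() returns 3 -> []
enqueue(28) -> [28]
enqueue(21) -> [28, 21]
dequeue() returns 28 -> [21]
enqueue(13) -> [21, 13]
dequeue() returns 21 -> [13]
enqueue(8) -> [13, 8]
enqueue(6) -> [13, 8, 6]
Final queue (front to back): [13, 8, 6]


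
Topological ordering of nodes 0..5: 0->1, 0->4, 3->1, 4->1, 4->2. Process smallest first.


Kahn's algorithm, process smallest node first
Order: [0, 3, 4, 1, 2, 5]


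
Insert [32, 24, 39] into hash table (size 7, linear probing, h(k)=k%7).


Insertions: 32->slot 4; 24->slot 3; 39->slot 5
Table: [None, None, None, 24, 32, 39, None]


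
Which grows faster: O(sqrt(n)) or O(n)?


sublinear grows slower than linear
O(sqrt(n)) is asymptotically smaller; O(n) grows faster


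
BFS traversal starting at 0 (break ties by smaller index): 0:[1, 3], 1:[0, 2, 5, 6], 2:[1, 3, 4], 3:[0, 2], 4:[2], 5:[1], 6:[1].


BFS queue: start with [0]
Visit order: [0, 1, 3, 2, 5, 6, 4]


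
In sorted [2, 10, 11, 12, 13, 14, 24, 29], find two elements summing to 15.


Two pointers: lo=0, hi=7
Found pair: (2, 13) summing to 15


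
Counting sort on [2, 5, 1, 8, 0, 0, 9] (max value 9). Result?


Count array: [2, 1, 1, 0, 0, 1, 0, 0, 1, 1]
Reconstruct: [0, 0, 1, 2, 5, 8, 9]


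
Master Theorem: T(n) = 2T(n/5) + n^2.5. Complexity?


a=2, b=5, c=2.5. log_5(2)=0.431 < c=2.5. Case 3: O(n^c) = O(n^2.500)
Complexity: O(n^2.500)


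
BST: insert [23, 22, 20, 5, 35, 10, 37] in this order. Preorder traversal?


Root = 23; build tree by BST insertion.
Preorder traversal: [23, 22, 20, 5, 10, 35, 37]


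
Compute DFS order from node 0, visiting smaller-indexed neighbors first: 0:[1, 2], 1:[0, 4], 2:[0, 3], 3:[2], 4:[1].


DFS stack-based: start with [0]
Visit order: [0, 1, 4, 2, 3]


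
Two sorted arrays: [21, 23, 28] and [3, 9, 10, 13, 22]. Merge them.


Compare heads, take smaller each step.
Merged: [3, 9, 10, 13, 21, 22, 23, 28]


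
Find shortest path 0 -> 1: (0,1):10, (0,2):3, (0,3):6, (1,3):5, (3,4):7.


Dijkstra from 0:
Distances: {0: 0, 1: 10, 2: 3, 3: 6, 4: 13}
Shortest distance to 1 = 10, path = [0, 1]


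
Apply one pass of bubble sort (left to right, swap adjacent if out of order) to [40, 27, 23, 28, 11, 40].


After one pass: [27, 23, 28, 11, 40, 40]


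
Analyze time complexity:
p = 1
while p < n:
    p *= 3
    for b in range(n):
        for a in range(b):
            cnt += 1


Per nesting level: O(log n) * O(n) * O(n) [triangular over b] = O(n^2 log n)
Complexity: O(n^2 log n)


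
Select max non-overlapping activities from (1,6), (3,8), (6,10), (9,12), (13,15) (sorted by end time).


Greedy: pick earliest-ending, then skip overlaps.
Selected (3 activities): [(1, 6), (6, 10), (13, 15)]


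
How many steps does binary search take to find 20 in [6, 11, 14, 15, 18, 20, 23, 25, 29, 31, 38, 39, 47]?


Search for 20:
[0,12] mid=6 arr[6]=23
[0,5] mid=2 arr[2]=14
[3,5] mid=4 arr[4]=18
[5,5] mid=5 arr[5]=20
Total: 4 comparisons


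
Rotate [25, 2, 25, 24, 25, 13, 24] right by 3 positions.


Right rotate by 3: [25, 13, 24, 25, 2, 25, 24]


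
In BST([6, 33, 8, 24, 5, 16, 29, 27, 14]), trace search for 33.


BST root = 6
Search for 33: compare at each node
Path: [6, 33]


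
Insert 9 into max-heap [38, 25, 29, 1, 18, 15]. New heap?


Append 9: [38, 25, 29, 1, 18, 15, 9]
Bubble up: no swaps needed
Result: [38, 25, 29, 1, 18, 15, 9]


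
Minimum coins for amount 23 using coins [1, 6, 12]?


dp[0]=0; dp[i]=1+min(dp[i-c] for c in coins)
...dp[18]=2, dp[19]=3, dp[20]=4, dp[21]=5, dp[22]=6, dp[23]=7
Minimum coins for 23 = 7


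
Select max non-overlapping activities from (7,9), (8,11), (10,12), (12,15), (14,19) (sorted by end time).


Greedy: pick earliest-ending, then skip overlaps.
Selected (3 activities): [(7, 9), (10, 12), (12, 15)]


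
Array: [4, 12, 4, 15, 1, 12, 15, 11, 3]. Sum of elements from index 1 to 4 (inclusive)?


Prefix sums: [0, 4, 16, 20, 35, 36, 48, 63, 74, 77]
Sum[1..4] = prefix[5] - prefix[1] = 36 - 4 = 32


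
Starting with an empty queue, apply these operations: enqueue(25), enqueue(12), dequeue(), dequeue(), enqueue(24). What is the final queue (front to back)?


enqueue(25) -> [25]
enqueue(12) -> [25, 12]
dequeue() returns 25 -> [12]
dequeue() returns 12 -> []
enqueue(24) -> [24]
Final queue (front to back): [24]


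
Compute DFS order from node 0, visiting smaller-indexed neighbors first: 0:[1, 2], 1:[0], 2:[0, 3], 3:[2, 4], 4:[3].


DFS stack-based: start with [0]
Visit order: [0, 1, 2, 3, 4]


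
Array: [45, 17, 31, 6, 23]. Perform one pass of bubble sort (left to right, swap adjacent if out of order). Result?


After one pass: [17, 31, 6, 23, 45]


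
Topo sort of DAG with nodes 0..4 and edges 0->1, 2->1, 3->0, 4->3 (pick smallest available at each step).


Kahn's algorithm, process smallest node first
Order: [2, 4, 3, 0, 1]


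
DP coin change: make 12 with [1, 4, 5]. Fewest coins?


dp[0]=0; dp[i]=1+min(dp[i-c] for c in coins)
...dp[7]=3, dp[8]=2, dp[9]=2, dp[10]=2, dp[11]=3, dp[12]=3
Minimum coins for 12 = 3


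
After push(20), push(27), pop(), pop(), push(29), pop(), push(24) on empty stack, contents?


push(20) -> [20]
push(27) -> [20, 27]
pop() returns 27 -> [20]
pop() returns 20 -> []
push(29) -> [29]
pop() returns 29 -> []
push(24) -> [24]
Final stack (bottom to top): [24]


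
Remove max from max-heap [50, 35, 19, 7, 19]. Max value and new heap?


Max = 50
Replace root with last, heapify down
Resulting heap: [35, 19, 19, 7]


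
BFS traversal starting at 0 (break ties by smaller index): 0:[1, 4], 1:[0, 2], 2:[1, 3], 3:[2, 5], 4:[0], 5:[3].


BFS queue: start with [0]
Visit order: [0, 1, 4, 2, 3, 5]


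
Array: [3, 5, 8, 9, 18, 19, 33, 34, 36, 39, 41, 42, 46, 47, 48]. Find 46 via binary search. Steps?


Search for 46:
[0,14] mid=7 arr[7]=34
[8,14] mid=11 arr[11]=42
[12,14] mid=13 arr[13]=47
[12,12] mid=12 arr[12]=46
Total: 4 comparisons


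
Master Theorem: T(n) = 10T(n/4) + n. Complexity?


a=10, b=4, c=1. log_4(10)=1.661 > c=1. Case 1: O(n^log_b(a)) = O(n^1.661)
Complexity: O(n^1.661)


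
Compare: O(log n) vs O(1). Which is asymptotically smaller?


constant grows slower than logarithmic
O(1) is asymptotically smaller; O(log n) grows faster


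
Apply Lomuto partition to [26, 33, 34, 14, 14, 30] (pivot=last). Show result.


Elements <= 30 go left of pivot.
Result: [26, 14, 14, 30, 34, 33], pivot at index 3


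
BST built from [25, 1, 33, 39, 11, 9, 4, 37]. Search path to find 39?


BST root = 25
Search for 39: compare at each node
Path: [25, 33, 39]


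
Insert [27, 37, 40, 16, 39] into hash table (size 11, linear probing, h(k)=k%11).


Insertions: 27->slot 5; 37->slot 4; 40->slot 7; 16->slot 6; 39->slot 8
Table: [None, None, None, None, 37, 27, 16, 40, 39, None, None]


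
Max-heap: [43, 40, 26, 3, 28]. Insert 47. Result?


Append 47: [43, 40, 26, 3, 28, 47]
Bubble up: swap idx 5(47) with idx 2(26); swap idx 2(47) with idx 0(43)
Result: [47, 40, 43, 3, 28, 26]


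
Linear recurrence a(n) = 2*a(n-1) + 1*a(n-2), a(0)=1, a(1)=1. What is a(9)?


Build bottom-up:
...a(7)=239, a(8)=577, a(9)=2*577+1*239=1393


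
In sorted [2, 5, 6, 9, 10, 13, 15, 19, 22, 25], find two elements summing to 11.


Two pointers: lo=0, hi=9
Found pair: (2, 9) summing to 11


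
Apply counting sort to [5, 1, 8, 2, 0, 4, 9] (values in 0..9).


Count array: [1, 1, 1, 0, 1, 1, 0, 0, 1, 1]
Reconstruct: [0, 1, 2, 4, 5, 8, 9]


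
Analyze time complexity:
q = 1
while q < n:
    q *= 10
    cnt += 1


Per nesting level: O(log n) = O(log n)
Complexity: O(log n)


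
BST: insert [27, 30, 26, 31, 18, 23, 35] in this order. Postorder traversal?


Root = 27; build tree by BST insertion.
Postorder traversal: [23, 18, 26, 35, 31, 30, 27]


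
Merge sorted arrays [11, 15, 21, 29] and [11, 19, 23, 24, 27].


Compare heads, take smaller each step.
Merged: [11, 11, 15, 19, 21, 23, 24, 27, 29]


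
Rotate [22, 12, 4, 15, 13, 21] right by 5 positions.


Right rotate by 5: [12, 4, 15, 13, 21, 22]


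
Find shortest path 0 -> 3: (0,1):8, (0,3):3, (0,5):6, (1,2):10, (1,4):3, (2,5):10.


Dijkstra from 0:
Distances: {0: 0, 1: 8, 2: 16, 3: 3, 4: 11, 5: 6}
Shortest distance to 3 = 3, path = [0, 3]


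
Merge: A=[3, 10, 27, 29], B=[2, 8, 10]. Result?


Compare heads, take smaller each step.
Merged: [2, 3, 8, 10, 10, 27, 29]


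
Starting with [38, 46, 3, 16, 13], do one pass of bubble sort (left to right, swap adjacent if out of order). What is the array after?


After one pass: [38, 3, 16, 13, 46]


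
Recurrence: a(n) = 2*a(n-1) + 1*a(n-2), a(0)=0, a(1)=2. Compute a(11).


Build bottom-up:
...a(9)=1970, a(10)=4756, a(11)=2*4756+1*1970=11482


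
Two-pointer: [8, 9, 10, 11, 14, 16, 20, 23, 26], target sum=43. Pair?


Two pointers: lo=0, hi=8
Found pair: (20, 23) summing to 43


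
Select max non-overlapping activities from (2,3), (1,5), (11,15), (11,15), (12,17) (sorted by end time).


Greedy: pick earliest-ending, then skip overlaps.
Selected (2 activities): [(2, 3), (11, 15)]


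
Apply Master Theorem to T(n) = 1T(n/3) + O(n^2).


a=1, b=3, c=2. log_3(1)=0 < c=2. Case 3: O(n^c) = O(n^2)
Complexity: O(n^2)


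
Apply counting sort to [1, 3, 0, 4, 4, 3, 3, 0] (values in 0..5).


Count array: [2, 1, 0, 3, 2, 0]
Reconstruct: [0, 0, 1, 3, 3, 3, 4, 4]


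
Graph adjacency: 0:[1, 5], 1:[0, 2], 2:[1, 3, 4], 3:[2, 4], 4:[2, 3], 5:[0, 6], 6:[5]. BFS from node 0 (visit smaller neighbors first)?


BFS queue: start with [0]
Visit order: [0, 1, 5, 2, 6, 3, 4]


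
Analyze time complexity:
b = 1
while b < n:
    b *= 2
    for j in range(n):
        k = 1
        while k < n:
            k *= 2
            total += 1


Per nesting level: O(log n) * O(n) * O(log n) = O(n (log n)^2)
Complexity: O(n (log n)^2)


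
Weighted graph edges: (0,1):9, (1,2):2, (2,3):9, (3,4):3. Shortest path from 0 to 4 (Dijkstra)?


Dijkstra from 0:
Distances: {0: 0, 1: 9, 2: 11, 3: 20, 4: 23}
Shortest distance to 4 = 23, path = [0, 1, 2, 3, 4]


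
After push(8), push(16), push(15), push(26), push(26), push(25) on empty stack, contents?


push(8) -> [8]
push(16) -> [8, 16]
push(15) -> [8, 16, 15]
push(26) -> [8, 16, 15, 26]
push(26) -> [8, 16, 15, 26, 26]
push(25) -> [8, 16, 15, 26, 26, 25]
Final stack (bottom to top): [8, 16, 15, 26, 26, 25]


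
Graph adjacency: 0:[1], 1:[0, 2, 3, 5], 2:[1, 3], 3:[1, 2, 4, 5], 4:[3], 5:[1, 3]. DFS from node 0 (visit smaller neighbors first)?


DFS stack-based: start with [0]
Visit order: [0, 1, 2, 3, 4, 5]


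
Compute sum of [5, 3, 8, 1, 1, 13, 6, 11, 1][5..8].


Prefix sums: [0, 5, 8, 16, 17, 18, 31, 37, 48, 49]
Sum[5..8] = prefix[9] - prefix[5] = 49 - 18 = 31


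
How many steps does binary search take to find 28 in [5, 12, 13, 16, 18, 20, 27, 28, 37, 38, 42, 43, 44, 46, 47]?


Search for 28:
[0,14] mid=7 arr[7]=28
Total: 1 comparisons


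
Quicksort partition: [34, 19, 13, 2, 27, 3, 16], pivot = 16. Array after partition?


Elements <= 16 go left of pivot.
Result: [13, 2, 3, 16, 27, 34, 19], pivot at index 3


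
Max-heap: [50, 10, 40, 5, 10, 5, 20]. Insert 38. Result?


Append 38: [50, 10, 40, 5, 10, 5, 20, 38]
Bubble up: swap idx 7(38) with idx 3(5); swap idx 3(38) with idx 1(10)
Result: [50, 38, 40, 10, 10, 5, 20, 5]


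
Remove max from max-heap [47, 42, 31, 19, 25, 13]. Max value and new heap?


Max = 47
Replace root with last, heapify down
Resulting heap: [42, 25, 31, 19, 13]


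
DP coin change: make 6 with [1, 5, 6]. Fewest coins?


dp[0]=0; dp[i]=1+min(dp[i-c] for c in coins)
...dp[1]=1, dp[2]=2, dp[3]=3, dp[4]=4, dp[5]=1, dp[6]=1
Minimum coins for 6 = 1


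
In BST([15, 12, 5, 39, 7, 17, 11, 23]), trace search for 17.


BST root = 15
Search for 17: compare at each node
Path: [15, 39, 17]


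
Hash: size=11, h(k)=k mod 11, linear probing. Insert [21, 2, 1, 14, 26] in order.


Insertions: 21->slot 10; 2->slot 2; 1->slot 1; 14->slot 3; 26->slot 4
Table: [None, 1, 2, 14, 26, None, None, None, None, None, 21]


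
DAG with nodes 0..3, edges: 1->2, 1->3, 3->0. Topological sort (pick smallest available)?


Kahn's algorithm, process smallest node first
Order: [1, 2, 3, 0]


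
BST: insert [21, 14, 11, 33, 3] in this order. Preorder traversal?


Root = 21; build tree by BST insertion.
Preorder traversal: [21, 14, 11, 3, 33]


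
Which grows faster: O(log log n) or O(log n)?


double-logarithmic grows slower than logarithmic
O(log log n) is asymptotically smaller; O(log n) grows faster


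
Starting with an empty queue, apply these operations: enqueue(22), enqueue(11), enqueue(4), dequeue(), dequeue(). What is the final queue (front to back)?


enqueue(22) -> [22]
enqueue(11) -> [22, 11]
enqueue(4) -> [22, 11, 4]
dequeue() returns 22 -> [11, 4]
dequeue() returns 11 -> [4]
Final queue (front to back): [4]


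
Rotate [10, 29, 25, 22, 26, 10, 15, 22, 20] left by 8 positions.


Left rotate by 8: [20, 10, 29, 25, 22, 26, 10, 15, 22]


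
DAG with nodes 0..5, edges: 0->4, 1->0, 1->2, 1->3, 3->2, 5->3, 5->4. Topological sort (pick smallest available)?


Kahn's algorithm, process smallest node first
Order: [1, 0, 5, 3, 2, 4]


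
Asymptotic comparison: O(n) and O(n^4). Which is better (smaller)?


linear grows slower than quartic
O(n) is asymptotically smaller; O(n^4) grows faster


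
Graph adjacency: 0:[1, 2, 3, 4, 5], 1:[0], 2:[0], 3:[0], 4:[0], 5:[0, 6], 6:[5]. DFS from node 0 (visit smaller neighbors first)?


DFS stack-based: start with [0]
Visit order: [0, 1, 2, 3, 4, 5, 6]


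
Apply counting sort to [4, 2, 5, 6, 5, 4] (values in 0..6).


Count array: [0, 0, 1, 0, 2, 2, 1]
Reconstruct: [2, 4, 4, 5, 5, 6]


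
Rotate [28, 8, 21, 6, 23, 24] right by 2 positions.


Right rotate by 2: [23, 24, 28, 8, 21, 6]


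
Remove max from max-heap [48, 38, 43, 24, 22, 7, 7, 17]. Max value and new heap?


Max = 48
Replace root with last, heapify down
Resulting heap: [43, 38, 17, 24, 22, 7, 7]


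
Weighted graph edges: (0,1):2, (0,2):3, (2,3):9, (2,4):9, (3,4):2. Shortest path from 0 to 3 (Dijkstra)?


Dijkstra from 0:
Distances: {0: 0, 1: 2, 2: 3, 3: 12, 4: 12}
Shortest distance to 3 = 12, path = [0, 2, 3]


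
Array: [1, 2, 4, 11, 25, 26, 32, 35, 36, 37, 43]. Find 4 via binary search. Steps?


Search for 4:
[0,10] mid=5 arr[5]=26
[0,4] mid=2 arr[2]=4
Total: 2 comparisons


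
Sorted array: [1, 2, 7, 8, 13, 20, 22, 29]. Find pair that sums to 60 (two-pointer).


Two pointers: lo=0, hi=7
No pair sums to 60


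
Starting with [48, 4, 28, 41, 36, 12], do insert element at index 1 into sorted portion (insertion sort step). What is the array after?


After one pass: [4, 48, 28, 41, 36, 12]


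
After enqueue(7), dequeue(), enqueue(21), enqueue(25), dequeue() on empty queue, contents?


enqueue(7) -> [7]
dequeue() returns 7 -> []
enqueue(21) -> [21]
enqueue(25) -> [21, 25]
dequeue() returns 21 -> [25]
Final queue (front to back): [25]


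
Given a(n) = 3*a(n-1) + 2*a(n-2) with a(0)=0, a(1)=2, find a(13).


Build bottom-up:
...a(11)=567334, a(12)=2020590, a(13)=3*2020590+2*567334=7196438


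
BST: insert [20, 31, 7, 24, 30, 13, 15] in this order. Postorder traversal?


Root = 20; build tree by BST insertion.
Postorder traversal: [15, 13, 7, 30, 24, 31, 20]


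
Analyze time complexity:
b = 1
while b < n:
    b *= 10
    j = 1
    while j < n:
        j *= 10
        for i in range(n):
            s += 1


Per nesting level: O(log n) * O(log n) * O(n) = O(n (log n)^2)
Complexity: O(n (log n)^2)


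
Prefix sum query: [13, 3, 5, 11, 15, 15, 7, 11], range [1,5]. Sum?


Prefix sums: [0, 13, 16, 21, 32, 47, 62, 69, 80]
Sum[1..5] = prefix[6] - prefix[1] = 62 - 13 = 49
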